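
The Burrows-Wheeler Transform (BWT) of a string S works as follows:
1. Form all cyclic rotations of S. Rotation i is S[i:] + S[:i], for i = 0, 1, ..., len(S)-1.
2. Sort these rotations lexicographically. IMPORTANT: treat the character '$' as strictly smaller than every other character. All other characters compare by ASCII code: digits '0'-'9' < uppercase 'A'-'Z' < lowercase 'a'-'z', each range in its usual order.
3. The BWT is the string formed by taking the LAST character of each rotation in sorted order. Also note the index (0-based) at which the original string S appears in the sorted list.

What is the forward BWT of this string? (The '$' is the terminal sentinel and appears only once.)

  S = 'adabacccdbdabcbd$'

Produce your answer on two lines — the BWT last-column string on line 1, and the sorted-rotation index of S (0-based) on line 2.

Answer: dddb$aacdbaccbabc
4

Derivation:
All 17 rotations (rotation i = S[i:]+S[:i]):
  rot[0] = adabacccdbdabcbd$
  rot[1] = dabacccdbdabcbd$a
  rot[2] = abacccdbdabcbd$ad
  rot[3] = bacccdbdabcbd$ada
  rot[4] = acccdbdabcbd$adab
  rot[5] = cccdbdabcbd$adaba
  rot[6] = ccdbdabcbd$adabac
  rot[7] = cdbdabcbd$adabacc
  rot[8] = dbdabcbd$adabaccc
  rot[9] = bdabcbd$adabacccd
  rot[10] = dabcbd$adabacccdb
  rot[11] = abcbd$adabacccdbd
  rot[12] = bcbd$adabacccdbda
  rot[13] = cbd$adabacccdbdab
  rot[14] = bd$adabacccdbdabc
  rot[15] = d$adabacccdbdabcb
  rot[16] = $adabacccdbdabcbd
Sorted (with $ < everything):
  sorted[0] = $adabacccdbdabcbd  (last char: 'd')
  sorted[1] = abacccdbdabcbd$ad  (last char: 'd')
  sorted[2] = abcbd$adabacccdbd  (last char: 'd')
  sorted[3] = acccdbdabcbd$adab  (last char: 'b')
  sorted[4] = adabacccdbdabcbd$  (last char: '$')
  sorted[5] = bacccdbdabcbd$ada  (last char: 'a')
  sorted[6] = bcbd$adabacccdbda  (last char: 'a')
  sorted[7] = bd$adabacccdbdabc  (last char: 'c')
  sorted[8] = bdabcbd$adabacccd  (last char: 'd')
  sorted[9] = cbd$adabacccdbdab  (last char: 'b')
  sorted[10] = cccdbdabcbd$adaba  (last char: 'a')
  sorted[11] = ccdbdabcbd$adabac  (last char: 'c')
  sorted[12] = cdbdabcbd$adabacc  (last char: 'c')
  sorted[13] = d$adabacccdbdabcb  (last char: 'b')
  sorted[14] = dabacccdbdabcbd$a  (last char: 'a')
  sorted[15] = dabcbd$adabacccdb  (last char: 'b')
  sorted[16] = dbdabcbd$adabaccc  (last char: 'c')
Last column: dddb$aacdbaccbabc
Original string S is at sorted index 4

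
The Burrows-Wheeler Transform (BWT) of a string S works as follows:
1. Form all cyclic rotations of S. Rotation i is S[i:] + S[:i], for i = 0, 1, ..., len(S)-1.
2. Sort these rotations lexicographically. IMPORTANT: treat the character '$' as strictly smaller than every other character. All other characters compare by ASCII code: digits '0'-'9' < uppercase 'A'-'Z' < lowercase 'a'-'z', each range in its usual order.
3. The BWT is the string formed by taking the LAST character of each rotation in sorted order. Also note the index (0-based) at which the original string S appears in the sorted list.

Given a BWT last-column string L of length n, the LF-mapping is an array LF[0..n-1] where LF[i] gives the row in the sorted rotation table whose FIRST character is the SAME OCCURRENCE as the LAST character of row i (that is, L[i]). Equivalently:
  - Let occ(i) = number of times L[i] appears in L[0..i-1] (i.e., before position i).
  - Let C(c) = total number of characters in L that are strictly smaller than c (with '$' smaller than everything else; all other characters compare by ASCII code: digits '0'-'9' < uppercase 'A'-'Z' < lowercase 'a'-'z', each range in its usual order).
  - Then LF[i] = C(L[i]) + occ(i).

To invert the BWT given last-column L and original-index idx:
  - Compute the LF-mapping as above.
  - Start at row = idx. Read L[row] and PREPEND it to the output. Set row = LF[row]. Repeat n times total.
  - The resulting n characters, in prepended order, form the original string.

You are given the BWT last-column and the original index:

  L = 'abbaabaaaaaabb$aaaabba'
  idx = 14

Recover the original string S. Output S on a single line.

Answer: abbbababaaaabaaaaaaba$

Derivation:
LF mapping: 1 15 16 2 3 17 4 5 6 7 8 9 18 19 0 10 11 12 13 20 21 14
Walk LF starting at row 14, prepending L[row]:
  step 1: row=14, L[14]='$', prepend. Next row=LF[14]=0
  step 2: row=0, L[0]='a', prepend. Next row=LF[0]=1
  step 3: row=1, L[1]='b', prepend. Next row=LF[1]=15
  step 4: row=15, L[15]='a', prepend. Next row=LF[15]=10
  step 5: row=10, L[10]='a', prepend. Next row=LF[10]=8
  step 6: row=8, L[8]='a', prepend. Next row=LF[8]=6
  step 7: row=6, L[6]='a', prepend. Next row=LF[6]=4
  step 8: row=4, L[4]='a', prepend. Next row=LF[4]=3
  step 9: row=3, L[3]='a', prepend. Next row=LF[3]=2
  step 10: row=2, L[2]='b', prepend. Next row=LF[2]=16
  step 11: row=16, L[16]='a', prepend. Next row=LF[16]=11
  step 12: row=11, L[11]='a', prepend. Next row=LF[11]=9
  step 13: row=9, L[9]='a', prepend. Next row=LF[9]=7
  step 14: row=7, L[7]='a', prepend. Next row=LF[7]=5
  step 15: row=5, L[5]='b', prepend. Next row=LF[5]=17
  step 16: row=17, L[17]='a', prepend. Next row=LF[17]=12
  step 17: row=12, L[12]='b', prepend. Next row=LF[12]=18
  step 18: row=18, L[18]='a', prepend. Next row=LF[18]=13
  step 19: row=13, L[13]='b', prepend. Next row=LF[13]=19
  step 20: row=19, L[19]='b', prepend. Next row=LF[19]=20
  step 21: row=20, L[20]='b', prepend. Next row=LF[20]=21
  step 22: row=21, L[21]='a', prepend. Next row=LF[21]=14
Reversed output: abbbababaaaabaaaaaaba$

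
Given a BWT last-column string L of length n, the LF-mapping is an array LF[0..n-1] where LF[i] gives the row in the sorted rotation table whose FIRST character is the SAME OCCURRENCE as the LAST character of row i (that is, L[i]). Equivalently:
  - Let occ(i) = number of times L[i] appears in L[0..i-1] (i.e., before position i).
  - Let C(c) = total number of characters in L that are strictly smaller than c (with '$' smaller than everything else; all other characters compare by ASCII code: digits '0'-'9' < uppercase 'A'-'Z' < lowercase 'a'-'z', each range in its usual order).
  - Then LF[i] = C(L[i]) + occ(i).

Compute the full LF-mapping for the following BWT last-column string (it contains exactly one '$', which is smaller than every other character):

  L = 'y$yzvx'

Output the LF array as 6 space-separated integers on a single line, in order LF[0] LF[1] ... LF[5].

Char counts: '$':1, 'v':1, 'x':1, 'y':2, 'z':1
C (first-col start): C('$')=0, C('v')=1, C('x')=2, C('y')=3, C('z')=5
L[0]='y': occ=0, LF[0]=C('y')+0=3+0=3
L[1]='$': occ=0, LF[1]=C('$')+0=0+0=0
L[2]='y': occ=1, LF[2]=C('y')+1=3+1=4
L[3]='z': occ=0, LF[3]=C('z')+0=5+0=5
L[4]='v': occ=0, LF[4]=C('v')+0=1+0=1
L[5]='x': occ=0, LF[5]=C('x')+0=2+0=2

Answer: 3 0 4 5 1 2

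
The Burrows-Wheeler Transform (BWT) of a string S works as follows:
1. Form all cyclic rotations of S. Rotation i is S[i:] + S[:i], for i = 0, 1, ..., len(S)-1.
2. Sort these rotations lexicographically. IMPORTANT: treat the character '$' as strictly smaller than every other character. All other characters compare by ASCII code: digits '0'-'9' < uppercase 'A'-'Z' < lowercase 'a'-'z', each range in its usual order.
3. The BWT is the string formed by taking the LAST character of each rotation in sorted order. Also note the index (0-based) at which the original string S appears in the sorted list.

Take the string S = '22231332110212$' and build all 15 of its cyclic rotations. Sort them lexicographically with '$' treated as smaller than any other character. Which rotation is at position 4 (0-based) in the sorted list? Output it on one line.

Answer: 12$222313321102

Derivation:
All 15 rotations (rotation i = S[i:]+S[:i]):
  rot[0] = 22231332110212$
  rot[1] = 2231332110212$2
  rot[2] = 231332110212$22
  rot[3] = 31332110212$222
  rot[4] = 1332110212$2223
  rot[5] = 332110212$22231
  rot[6] = 32110212$222313
  rot[7] = 2110212$2223133
  rot[8] = 110212$22231332
  rot[9] = 10212$222313321
  rot[10] = 0212$2223133211
  rot[11] = 212$22231332110
  rot[12] = 12$222313321102
  rot[13] = 2$2223133211021
  rot[14] = $22231332110212
Sorted (with $ < everything):
  sorted[0] = $22231332110212
  sorted[1] = 0212$2223133211
  sorted[2] = 10212$222313321
  sorted[3] = 110212$22231332
  sorted[4] = 12$222313321102
  sorted[5] = 1332110212$2223
  sorted[6] = 2$2223133211021
  sorted[7] = 2110212$2223133
  sorted[8] = 212$22231332110
  sorted[9] = 22231332110212$
  sorted[10] = 2231332110212$2
  sorted[11] = 231332110212$22
  sorted[12] = 31332110212$222
  sorted[13] = 32110212$222313
  sorted[14] = 332110212$22231
sorted[4] = 12$222313321102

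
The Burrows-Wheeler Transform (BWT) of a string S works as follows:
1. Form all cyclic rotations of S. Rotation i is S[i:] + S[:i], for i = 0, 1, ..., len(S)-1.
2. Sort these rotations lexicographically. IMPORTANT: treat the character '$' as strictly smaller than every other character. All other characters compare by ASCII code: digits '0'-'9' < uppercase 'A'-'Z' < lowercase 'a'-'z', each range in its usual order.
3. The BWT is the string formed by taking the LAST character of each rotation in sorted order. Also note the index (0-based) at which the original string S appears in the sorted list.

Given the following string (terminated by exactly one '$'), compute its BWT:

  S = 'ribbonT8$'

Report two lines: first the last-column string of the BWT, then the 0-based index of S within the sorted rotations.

Answer: 8Tnibrob$
8

Derivation:
All 9 rotations (rotation i = S[i:]+S[:i]):
  rot[0] = ribbonT8$
  rot[1] = ibbonT8$r
  rot[2] = bbonT8$ri
  rot[3] = bonT8$rib
  rot[4] = onT8$ribb
  rot[5] = nT8$ribbo
  rot[6] = T8$ribbon
  rot[7] = 8$ribbonT
  rot[8] = $ribbonT8
Sorted (with $ < everything):
  sorted[0] = $ribbonT8  (last char: '8')
  sorted[1] = 8$ribbonT  (last char: 'T')
  sorted[2] = T8$ribbon  (last char: 'n')
  sorted[3] = bbonT8$ri  (last char: 'i')
  sorted[4] = bonT8$rib  (last char: 'b')
  sorted[5] = ibbonT8$r  (last char: 'r')
  sorted[6] = nT8$ribbo  (last char: 'o')
  sorted[7] = onT8$ribb  (last char: 'b')
  sorted[8] = ribbonT8$  (last char: '$')
Last column: 8Tnibrob$
Original string S is at sorted index 8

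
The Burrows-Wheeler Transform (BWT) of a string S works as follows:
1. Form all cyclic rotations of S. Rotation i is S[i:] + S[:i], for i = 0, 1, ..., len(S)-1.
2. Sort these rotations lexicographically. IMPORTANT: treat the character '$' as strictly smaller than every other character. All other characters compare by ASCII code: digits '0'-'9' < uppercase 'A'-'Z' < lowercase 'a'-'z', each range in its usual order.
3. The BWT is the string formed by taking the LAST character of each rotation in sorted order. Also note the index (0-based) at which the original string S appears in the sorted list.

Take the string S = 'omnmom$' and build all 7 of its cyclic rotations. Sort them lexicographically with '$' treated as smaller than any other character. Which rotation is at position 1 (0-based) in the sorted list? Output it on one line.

All 7 rotations (rotation i = S[i:]+S[:i]):
  rot[0] = omnmom$
  rot[1] = mnmom$o
  rot[2] = nmom$om
  rot[3] = mom$omn
  rot[4] = om$omnm
  rot[5] = m$omnmo
  rot[6] = $omnmom
Sorted (with $ < everything):
  sorted[0] = $omnmom
  sorted[1] = m$omnmo
  sorted[2] = mnmom$o
  sorted[3] = mom$omn
  sorted[4] = nmom$om
  sorted[5] = om$omnm
  sorted[6] = omnmom$
sorted[1] = m$omnmo

Answer: m$omnmo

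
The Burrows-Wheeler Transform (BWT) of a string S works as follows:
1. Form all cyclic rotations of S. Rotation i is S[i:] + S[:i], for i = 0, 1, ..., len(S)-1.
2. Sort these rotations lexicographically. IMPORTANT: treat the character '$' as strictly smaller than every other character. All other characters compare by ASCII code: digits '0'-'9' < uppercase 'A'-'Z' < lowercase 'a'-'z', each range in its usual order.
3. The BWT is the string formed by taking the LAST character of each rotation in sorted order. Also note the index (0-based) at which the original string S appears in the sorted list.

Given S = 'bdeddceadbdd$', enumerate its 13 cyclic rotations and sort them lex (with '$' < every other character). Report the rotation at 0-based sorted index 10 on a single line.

All 13 rotations (rotation i = S[i:]+S[:i]):
  rot[0] = bdeddceadbdd$
  rot[1] = deddceadbdd$b
  rot[2] = eddceadbdd$bd
  rot[3] = ddceadbdd$bde
  rot[4] = dceadbdd$bded
  rot[5] = ceadbdd$bdedd
  rot[6] = eadbdd$bdeddc
  rot[7] = adbdd$bdeddce
  rot[8] = dbdd$bdeddcea
  rot[9] = bdd$bdeddcead
  rot[10] = dd$bdeddceadb
  rot[11] = d$bdeddceadbd
  rot[12] = $bdeddceadbdd
Sorted (with $ < everything):
  sorted[0] = $bdeddceadbdd
  sorted[1] = adbdd$bdeddce
  sorted[2] = bdd$bdeddcead
  sorted[3] = bdeddceadbdd$
  sorted[4] = ceadbdd$bdedd
  sorted[5] = d$bdeddceadbd
  sorted[6] = dbdd$bdeddcea
  sorted[7] = dceadbdd$bded
  sorted[8] = dd$bdeddceadb
  sorted[9] = ddceadbdd$bde
  sorted[10] = deddceadbdd$b
  sorted[11] = eadbdd$bdeddc
  sorted[12] = eddceadbdd$bd
sorted[10] = deddceadbdd$b

Answer: deddceadbdd$b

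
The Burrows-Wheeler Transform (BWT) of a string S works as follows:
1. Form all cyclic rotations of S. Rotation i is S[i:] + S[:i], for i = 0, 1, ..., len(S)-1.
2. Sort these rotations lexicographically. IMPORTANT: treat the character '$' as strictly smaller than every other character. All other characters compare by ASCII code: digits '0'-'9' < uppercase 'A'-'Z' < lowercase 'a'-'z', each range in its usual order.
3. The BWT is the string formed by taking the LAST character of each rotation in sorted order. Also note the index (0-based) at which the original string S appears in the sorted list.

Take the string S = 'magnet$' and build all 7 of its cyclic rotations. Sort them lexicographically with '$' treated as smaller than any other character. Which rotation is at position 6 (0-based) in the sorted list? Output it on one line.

Answer: t$magne

Derivation:
All 7 rotations (rotation i = S[i:]+S[:i]):
  rot[0] = magnet$
  rot[1] = agnet$m
  rot[2] = gnet$ma
  rot[3] = net$mag
  rot[4] = et$magn
  rot[5] = t$magne
  rot[6] = $magnet
Sorted (with $ < everything):
  sorted[0] = $magnet
  sorted[1] = agnet$m
  sorted[2] = et$magn
  sorted[3] = gnet$ma
  sorted[4] = magnet$
  sorted[5] = net$mag
  sorted[6] = t$magne
sorted[6] = t$magne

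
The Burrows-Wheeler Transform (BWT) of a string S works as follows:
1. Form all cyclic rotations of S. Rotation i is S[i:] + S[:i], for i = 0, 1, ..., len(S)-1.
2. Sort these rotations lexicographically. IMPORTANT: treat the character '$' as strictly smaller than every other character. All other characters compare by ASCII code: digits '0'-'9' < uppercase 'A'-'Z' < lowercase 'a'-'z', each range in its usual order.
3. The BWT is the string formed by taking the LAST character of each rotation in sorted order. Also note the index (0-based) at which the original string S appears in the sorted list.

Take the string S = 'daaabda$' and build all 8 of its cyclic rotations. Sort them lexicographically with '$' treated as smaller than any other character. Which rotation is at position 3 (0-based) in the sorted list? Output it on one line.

All 8 rotations (rotation i = S[i:]+S[:i]):
  rot[0] = daaabda$
  rot[1] = aaabda$d
  rot[2] = aabda$da
  rot[3] = abda$daa
  rot[4] = bda$daaa
  rot[5] = da$daaab
  rot[6] = a$daaabd
  rot[7] = $daaabda
Sorted (with $ < everything):
  sorted[0] = $daaabda
  sorted[1] = a$daaabd
  sorted[2] = aaabda$d
  sorted[3] = aabda$da
  sorted[4] = abda$daa
  sorted[5] = bda$daaa
  sorted[6] = da$daaab
  sorted[7] = daaabda$
sorted[3] = aabda$da

Answer: aabda$da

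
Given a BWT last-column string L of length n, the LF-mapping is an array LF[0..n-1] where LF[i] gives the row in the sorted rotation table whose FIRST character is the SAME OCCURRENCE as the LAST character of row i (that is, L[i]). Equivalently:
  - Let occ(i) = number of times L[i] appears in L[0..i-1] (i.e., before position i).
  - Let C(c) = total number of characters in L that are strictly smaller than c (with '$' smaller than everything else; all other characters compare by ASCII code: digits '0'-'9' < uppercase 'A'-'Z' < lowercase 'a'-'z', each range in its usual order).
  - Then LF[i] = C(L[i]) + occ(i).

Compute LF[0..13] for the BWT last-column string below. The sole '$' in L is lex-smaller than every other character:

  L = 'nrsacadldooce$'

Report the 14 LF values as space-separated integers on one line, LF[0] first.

Answer: 9 12 13 1 3 2 5 8 6 10 11 4 7 0

Derivation:
Char counts: '$':1, 'a':2, 'c':2, 'd':2, 'e':1, 'l':1, 'n':1, 'o':2, 'r':1, 's':1
C (first-col start): C('$')=0, C('a')=1, C('c')=3, C('d')=5, C('e')=7, C('l')=8, C('n')=9, C('o')=10, C('r')=12, C('s')=13
L[0]='n': occ=0, LF[0]=C('n')+0=9+0=9
L[1]='r': occ=0, LF[1]=C('r')+0=12+0=12
L[2]='s': occ=0, LF[2]=C('s')+0=13+0=13
L[3]='a': occ=0, LF[3]=C('a')+0=1+0=1
L[4]='c': occ=0, LF[4]=C('c')+0=3+0=3
L[5]='a': occ=1, LF[5]=C('a')+1=1+1=2
L[6]='d': occ=0, LF[6]=C('d')+0=5+0=5
L[7]='l': occ=0, LF[7]=C('l')+0=8+0=8
L[8]='d': occ=1, LF[8]=C('d')+1=5+1=6
L[9]='o': occ=0, LF[9]=C('o')+0=10+0=10
L[10]='o': occ=1, LF[10]=C('o')+1=10+1=11
L[11]='c': occ=1, LF[11]=C('c')+1=3+1=4
L[12]='e': occ=0, LF[12]=C('e')+0=7+0=7
L[13]='$': occ=0, LF[13]=C('$')+0=0+0=0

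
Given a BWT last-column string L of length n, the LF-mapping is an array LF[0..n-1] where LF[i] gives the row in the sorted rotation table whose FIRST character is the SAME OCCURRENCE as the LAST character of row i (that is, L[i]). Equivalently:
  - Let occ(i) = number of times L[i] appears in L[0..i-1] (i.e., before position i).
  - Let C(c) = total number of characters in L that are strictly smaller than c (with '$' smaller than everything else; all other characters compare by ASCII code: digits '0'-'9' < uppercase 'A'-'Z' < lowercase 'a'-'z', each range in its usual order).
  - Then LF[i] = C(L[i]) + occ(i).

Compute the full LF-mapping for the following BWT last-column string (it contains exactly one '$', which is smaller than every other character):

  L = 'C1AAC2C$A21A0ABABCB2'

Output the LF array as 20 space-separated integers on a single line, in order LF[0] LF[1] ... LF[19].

Answer: 16 2 7 8 17 4 18 0 9 5 3 10 1 11 13 12 14 19 15 6

Derivation:
Char counts: '$':1, '0':1, '1':2, '2':3, 'A':6, 'B':3, 'C':4
C (first-col start): C('$')=0, C('0')=1, C('1')=2, C('2')=4, C('A')=7, C('B')=13, C('C')=16
L[0]='C': occ=0, LF[0]=C('C')+0=16+0=16
L[1]='1': occ=0, LF[1]=C('1')+0=2+0=2
L[2]='A': occ=0, LF[2]=C('A')+0=7+0=7
L[3]='A': occ=1, LF[3]=C('A')+1=7+1=8
L[4]='C': occ=1, LF[4]=C('C')+1=16+1=17
L[5]='2': occ=0, LF[5]=C('2')+0=4+0=4
L[6]='C': occ=2, LF[6]=C('C')+2=16+2=18
L[7]='$': occ=0, LF[7]=C('$')+0=0+0=0
L[8]='A': occ=2, LF[8]=C('A')+2=7+2=9
L[9]='2': occ=1, LF[9]=C('2')+1=4+1=5
L[10]='1': occ=1, LF[10]=C('1')+1=2+1=3
L[11]='A': occ=3, LF[11]=C('A')+3=7+3=10
L[12]='0': occ=0, LF[12]=C('0')+0=1+0=1
L[13]='A': occ=4, LF[13]=C('A')+4=7+4=11
L[14]='B': occ=0, LF[14]=C('B')+0=13+0=13
L[15]='A': occ=5, LF[15]=C('A')+5=7+5=12
L[16]='B': occ=1, LF[16]=C('B')+1=13+1=14
L[17]='C': occ=3, LF[17]=C('C')+3=16+3=19
L[18]='B': occ=2, LF[18]=C('B')+2=13+2=15
L[19]='2': occ=2, LF[19]=C('2')+2=4+2=6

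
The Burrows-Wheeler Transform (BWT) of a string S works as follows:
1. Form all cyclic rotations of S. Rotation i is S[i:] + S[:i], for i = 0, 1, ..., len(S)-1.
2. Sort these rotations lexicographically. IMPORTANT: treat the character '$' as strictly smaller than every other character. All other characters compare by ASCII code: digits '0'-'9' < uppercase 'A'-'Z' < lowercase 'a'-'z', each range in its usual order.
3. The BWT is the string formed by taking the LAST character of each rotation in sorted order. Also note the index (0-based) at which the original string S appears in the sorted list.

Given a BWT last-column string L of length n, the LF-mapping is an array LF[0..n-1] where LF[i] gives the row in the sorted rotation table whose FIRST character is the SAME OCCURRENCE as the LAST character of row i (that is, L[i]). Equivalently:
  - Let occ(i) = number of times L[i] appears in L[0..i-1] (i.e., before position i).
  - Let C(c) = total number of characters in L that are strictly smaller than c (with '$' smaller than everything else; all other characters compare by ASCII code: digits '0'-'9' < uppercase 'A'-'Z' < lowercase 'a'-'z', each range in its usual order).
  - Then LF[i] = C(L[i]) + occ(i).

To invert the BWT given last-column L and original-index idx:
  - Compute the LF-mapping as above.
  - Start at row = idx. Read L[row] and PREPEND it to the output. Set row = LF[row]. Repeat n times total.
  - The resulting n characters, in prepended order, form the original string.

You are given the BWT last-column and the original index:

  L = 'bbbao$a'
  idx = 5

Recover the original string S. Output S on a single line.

Answer: baobab$

Derivation:
LF mapping: 3 4 5 1 6 0 2
Walk LF starting at row 5, prepending L[row]:
  step 1: row=5, L[5]='$', prepend. Next row=LF[5]=0
  step 2: row=0, L[0]='b', prepend. Next row=LF[0]=3
  step 3: row=3, L[3]='a', prepend. Next row=LF[3]=1
  step 4: row=1, L[1]='b', prepend. Next row=LF[1]=4
  step 5: row=4, L[4]='o', prepend. Next row=LF[4]=6
  step 6: row=6, L[6]='a', prepend. Next row=LF[6]=2
  step 7: row=2, L[2]='b', prepend. Next row=LF[2]=5
Reversed output: baobab$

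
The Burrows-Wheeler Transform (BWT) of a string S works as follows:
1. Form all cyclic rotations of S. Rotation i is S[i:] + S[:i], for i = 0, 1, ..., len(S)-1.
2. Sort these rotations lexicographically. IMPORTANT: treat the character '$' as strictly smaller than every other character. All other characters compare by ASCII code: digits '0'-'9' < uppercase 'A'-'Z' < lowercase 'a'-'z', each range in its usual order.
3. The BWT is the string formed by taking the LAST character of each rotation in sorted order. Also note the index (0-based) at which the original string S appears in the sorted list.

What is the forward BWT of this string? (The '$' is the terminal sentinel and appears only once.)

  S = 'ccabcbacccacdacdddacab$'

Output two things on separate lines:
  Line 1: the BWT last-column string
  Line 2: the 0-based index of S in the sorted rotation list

All 23 rotations (rotation i = S[i:]+S[:i]):
  rot[0] = ccabcbacccacdacdddacab$
  rot[1] = cabcbacccacdacdddacab$c
  rot[2] = abcbacccacdacdddacab$cc
  rot[3] = bcbacccacdacdddacab$cca
  rot[4] = cbacccacdacdddacab$ccab
  rot[5] = bacccacdacdddacab$ccabc
  rot[6] = acccacdacdddacab$ccabcb
  rot[7] = cccacdacdddacab$ccabcba
  rot[8] = ccacdacdddacab$ccabcbac
  rot[9] = cacdacdddacab$ccabcbacc
  rot[10] = acdacdddacab$ccabcbaccc
  rot[11] = cdacdddacab$ccabcbaccca
  rot[12] = dacdddacab$ccabcbacccac
  rot[13] = acdddacab$ccabcbacccacd
  rot[14] = cdddacab$ccabcbacccacda
  rot[15] = dddacab$ccabcbacccacdac
  rot[16] = ddacab$ccabcbacccacdacd
  rot[17] = dacab$ccabcbacccacdacdd
  rot[18] = acab$ccabcbacccacdacddd
  rot[19] = cab$ccabcbacccacdacddda
  rot[20] = ab$ccabcbacccacdacdddac
  rot[21] = b$ccabcbacccacdacdddaca
  rot[22] = $ccabcbacccacdacdddacab
Sorted (with $ < everything):
  sorted[0] = $ccabcbacccacdacdddacab  (last char: 'b')
  sorted[1] = ab$ccabcbacccacdacdddac  (last char: 'c')
  sorted[2] = abcbacccacdacdddacab$cc  (last char: 'c')
  sorted[3] = acab$ccabcbacccacdacddd  (last char: 'd')
  sorted[4] = acccacdacdddacab$ccabcb  (last char: 'b')
  sorted[5] = acdacdddacab$ccabcbaccc  (last char: 'c')
  sorted[6] = acdddacab$ccabcbacccacd  (last char: 'd')
  sorted[7] = b$ccabcbacccacdacdddaca  (last char: 'a')
  sorted[8] = bacccacdacdddacab$ccabc  (last char: 'c')
  sorted[9] = bcbacccacdacdddacab$cca  (last char: 'a')
  sorted[10] = cab$ccabcbacccacdacddda  (last char: 'a')
  sorted[11] = cabcbacccacdacdddacab$c  (last char: 'c')
  sorted[12] = cacdacdddacab$ccabcbacc  (last char: 'c')
  sorted[13] = cbacccacdacdddacab$ccab  (last char: 'b')
  sorted[14] = ccabcbacccacdacdddacab$  (last char: '$')
  sorted[15] = ccacdacdddacab$ccabcbac  (last char: 'c')
  sorted[16] = cccacdacdddacab$ccabcba  (last char: 'a')
  sorted[17] = cdacdddacab$ccabcbaccca  (last char: 'a')
  sorted[18] = cdddacab$ccabcbacccacda  (last char: 'a')
  sorted[19] = dacab$ccabcbacccacdacdd  (last char: 'd')
  sorted[20] = dacdddacab$ccabcbacccac  (last char: 'c')
  sorted[21] = ddacab$ccabcbacccacdacd  (last char: 'd')
  sorted[22] = dddacab$ccabcbacccacdac  (last char: 'c')
Last column: bccdbcdacaaccb$caaadcdc
Original string S is at sorted index 14

Answer: bccdbcdacaaccb$caaadcdc
14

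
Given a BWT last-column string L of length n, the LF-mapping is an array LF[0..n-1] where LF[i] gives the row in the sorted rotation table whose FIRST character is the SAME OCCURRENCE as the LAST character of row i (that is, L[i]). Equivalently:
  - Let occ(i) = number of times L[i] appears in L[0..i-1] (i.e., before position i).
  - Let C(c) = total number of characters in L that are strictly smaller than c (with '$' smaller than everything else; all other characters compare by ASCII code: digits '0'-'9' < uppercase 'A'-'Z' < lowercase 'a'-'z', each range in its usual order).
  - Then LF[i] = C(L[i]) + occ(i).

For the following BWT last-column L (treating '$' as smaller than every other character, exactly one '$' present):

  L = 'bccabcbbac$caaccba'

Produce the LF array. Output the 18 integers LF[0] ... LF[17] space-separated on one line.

Answer: 6 11 12 1 7 13 8 9 2 14 0 15 3 4 16 17 10 5

Derivation:
Char counts: '$':1, 'a':5, 'b':5, 'c':7
C (first-col start): C('$')=0, C('a')=1, C('b')=6, C('c')=11
L[0]='b': occ=0, LF[0]=C('b')+0=6+0=6
L[1]='c': occ=0, LF[1]=C('c')+0=11+0=11
L[2]='c': occ=1, LF[2]=C('c')+1=11+1=12
L[3]='a': occ=0, LF[3]=C('a')+0=1+0=1
L[4]='b': occ=1, LF[4]=C('b')+1=6+1=7
L[5]='c': occ=2, LF[5]=C('c')+2=11+2=13
L[6]='b': occ=2, LF[6]=C('b')+2=6+2=8
L[7]='b': occ=3, LF[7]=C('b')+3=6+3=9
L[8]='a': occ=1, LF[8]=C('a')+1=1+1=2
L[9]='c': occ=3, LF[9]=C('c')+3=11+3=14
L[10]='$': occ=0, LF[10]=C('$')+0=0+0=0
L[11]='c': occ=4, LF[11]=C('c')+4=11+4=15
L[12]='a': occ=2, LF[12]=C('a')+2=1+2=3
L[13]='a': occ=3, LF[13]=C('a')+3=1+3=4
L[14]='c': occ=5, LF[14]=C('c')+5=11+5=16
L[15]='c': occ=6, LF[15]=C('c')+6=11+6=17
L[16]='b': occ=4, LF[16]=C('b')+4=6+4=10
L[17]='a': occ=4, LF[17]=C('a')+4=1+4=5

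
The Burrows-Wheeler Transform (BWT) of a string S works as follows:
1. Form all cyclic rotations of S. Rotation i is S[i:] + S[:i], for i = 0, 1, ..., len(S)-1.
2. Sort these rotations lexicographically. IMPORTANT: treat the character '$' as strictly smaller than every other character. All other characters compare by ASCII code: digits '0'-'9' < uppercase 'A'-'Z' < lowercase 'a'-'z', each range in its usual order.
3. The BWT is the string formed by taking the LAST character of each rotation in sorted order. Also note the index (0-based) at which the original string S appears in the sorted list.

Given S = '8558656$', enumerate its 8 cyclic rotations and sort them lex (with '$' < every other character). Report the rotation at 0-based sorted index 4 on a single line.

All 8 rotations (rotation i = S[i:]+S[:i]):
  rot[0] = 8558656$
  rot[1] = 558656$8
  rot[2] = 58656$85
  rot[3] = 8656$855
  rot[4] = 656$8558
  rot[5] = 56$85586
  rot[6] = 6$855865
  rot[7] = $8558656
Sorted (with $ < everything):
  sorted[0] = $8558656
  sorted[1] = 558656$8
  sorted[2] = 56$85586
  sorted[3] = 58656$85
  sorted[4] = 6$855865
  sorted[5] = 656$8558
  sorted[6] = 8558656$
  sorted[7] = 8656$855
sorted[4] = 6$855865

Answer: 6$855865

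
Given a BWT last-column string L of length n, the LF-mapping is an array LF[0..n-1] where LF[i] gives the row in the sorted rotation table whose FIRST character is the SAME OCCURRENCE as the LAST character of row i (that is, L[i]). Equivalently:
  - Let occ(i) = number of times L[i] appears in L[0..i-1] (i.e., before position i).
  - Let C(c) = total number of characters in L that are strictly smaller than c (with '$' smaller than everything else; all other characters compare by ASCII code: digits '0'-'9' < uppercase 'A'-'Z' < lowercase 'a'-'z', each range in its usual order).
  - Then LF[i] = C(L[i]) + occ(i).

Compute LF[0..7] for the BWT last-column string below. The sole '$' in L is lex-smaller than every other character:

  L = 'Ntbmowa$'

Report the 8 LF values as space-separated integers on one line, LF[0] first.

Char counts: '$':1, 'N':1, 'a':1, 'b':1, 'm':1, 'o':1, 't':1, 'w':1
C (first-col start): C('$')=0, C('N')=1, C('a')=2, C('b')=3, C('m')=4, C('o')=5, C('t')=6, C('w')=7
L[0]='N': occ=0, LF[0]=C('N')+0=1+0=1
L[1]='t': occ=0, LF[1]=C('t')+0=6+0=6
L[2]='b': occ=0, LF[2]=C('b')+0=3+0=3
L[3]='m': occ=0, LF[3]=C('m')+0=4+0=4
L[4]='o': occ=0, LF[4]=C('o')+0=5+0=5
L[5]='w': occ=0, LF[5]=C('w')+0=7+0=7
L[6]='a': occ=0, LF[6]=C('a')+0=2+0=2
L[7]='$': occ=0, LF[7]=C('$')+0=0+0=0

Answer: 1 6 3 4 5 7 2 0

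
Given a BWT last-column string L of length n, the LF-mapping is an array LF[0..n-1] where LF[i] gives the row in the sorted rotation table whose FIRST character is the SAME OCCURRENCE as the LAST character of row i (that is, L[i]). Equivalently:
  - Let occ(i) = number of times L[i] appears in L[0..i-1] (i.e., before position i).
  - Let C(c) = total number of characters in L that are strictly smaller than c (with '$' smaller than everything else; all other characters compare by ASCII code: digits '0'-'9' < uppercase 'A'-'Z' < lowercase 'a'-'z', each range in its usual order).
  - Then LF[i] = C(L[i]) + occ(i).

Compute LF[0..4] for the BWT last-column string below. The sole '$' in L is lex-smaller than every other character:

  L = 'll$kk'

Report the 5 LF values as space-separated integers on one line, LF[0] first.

Char counts: '$':1, 'k':2, 'l':2
C (first-col start): C('$')=0, C('k')=1, C('l')=3
L[0]='l': occ=0, LF[0]=C('l')+0=3+0=3
L[1]='l': occ=1, LF[1]=C('l')+1=3+1=4
L[2]='$': occ=0, LF[2]=C('$')+0=0+0=0
L[3]='k': occ=0, LF[3]=C('k')+0=1+0=1
L[4]='k': occ=1, LF[4]=C('k')+1=1+1=2

Answer: 3 4 0 1 2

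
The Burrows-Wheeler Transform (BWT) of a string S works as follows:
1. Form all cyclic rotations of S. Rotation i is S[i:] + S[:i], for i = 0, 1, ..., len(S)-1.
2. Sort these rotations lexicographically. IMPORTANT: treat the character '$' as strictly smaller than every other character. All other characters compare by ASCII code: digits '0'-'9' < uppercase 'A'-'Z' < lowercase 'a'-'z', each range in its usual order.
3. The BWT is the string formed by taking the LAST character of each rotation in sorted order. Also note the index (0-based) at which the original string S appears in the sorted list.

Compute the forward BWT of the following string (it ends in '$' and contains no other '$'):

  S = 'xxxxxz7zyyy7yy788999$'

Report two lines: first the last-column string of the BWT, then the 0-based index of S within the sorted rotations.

Answer: 9yyz78998$xxxxyy7yzx7
9

Derivation:
All 21 rotations (rotation i = S[i:]+S[:i]):
  rot[0] = xxxxxz7zyyy7yy788999$
  rot[1] = xxxxz7zyyy7yy788999$x
  rot[2] = xxxz7zyyy7yy788999$xx
  rot[3] = xxz7zyyy7yy788999$xxx
  rot[4] = xz7zyyy7yy788999$xxxx
  rot[5] = z7zyyy7yy788999$xxxxx
  rot[6] = 7zyyy7yy788999$xxxxxz
  rot[7] = zyyy7yy788999$xxxxxz7
  rot[8] = yyy7yy788999$xxxxxz7z
  rot[9] = yy7yy788999$xxxxxz7zy
  rot[10] = y7yy788999$xxxxxz7zyy
  rot[11] = 7yy788999$xxxxxz7zyyy
  rot[12] = yy788999$xxxxxz7zyyy7
  rot[13] = y788999$xxxxxz7zyyy7y
  rot[14] = 788999$xxxxxz7zyyy7yy
  rot[15] = 88999$xxxxxz7zyyy7yy7
  rot[16] = 8999$xxxxxz7zyyy7yy78
  rot[17] = 999$xxxxxz7zyyy7yy788
  rot[18] = 99$xxxxxz7zyyy7yy7889
  rot[19] = 9$xxxxxz7zyyy7yy78899
  rot[20] = $xxxxxz7zyyy7yy788999
Sorted (with $ < everything):
  sorted[0] = $xxxxxz7zyyy7yy788999  (last char: '9')
  sorted[1] = 788999$xxxxxz7zyyy7yy  (last char: 'y')
  sorted[2] = 7yy788999$xxxxxz7zyyy  (last char: 'y')
  sorted[3] = 7zyyy7yy788999$xxxxxz  (last char: 'z')
  sorted[4] = 88999$xxxxxz7zyyy7yy7  (last char: '7')
  sorted[5] = 8999$xxxxxz7zyyy7yy78  (last char: '8')
  sorted[6] = 9$xxxxxz7zyyy7yy78899  (last char: '9')
  sorted[7] = 99$xxxxxz7zyyy7yy7889  (last char: '9')
  sorted[8] = 999$xxxxxz7zyyy7yy788  (last char: '8')
  sorted[9] = xxxxxz7zyyy7yy788999$  (last char: '$')
  sorted[10] = xxxxz7zyyy7yy788999$x  (last char: 'x')
  sorted[11] = xxxz7zyyy7yy788999$xx  (last char: 'x')
  sorted[12] = xxz7zyyy7yy788999$xxx  (last char: 'x')
  sorted[13] = xz7zyyy7yy788999$xxxx  (last char: 'x')
  sorted[14] = y788999$xxxxxz7zyyy7y  (last char: 'y')
  sorted[15] = y7yy788999$xxxxxz7zyy  (last char: 'y')
  sorted[16] = yy788999$xxxxxz7zyyy7  (last char: '7')
  sorted[17] = yy7yy788999$xxxxxz7zy  (last char: 'y')
  sorted[18] = yyy7yy788999$xxxxxz7z  (last char: 'z')
  sorted[19] = z7zyyy7yy788999$xxxxx  (last char: 'x')
  sorted[20] = zyyy7yy788999$xxxxxz7  (last char: '7')
Last column: 9yyz78998$xxxxyy7yzx7
Original string S is at sorted index 9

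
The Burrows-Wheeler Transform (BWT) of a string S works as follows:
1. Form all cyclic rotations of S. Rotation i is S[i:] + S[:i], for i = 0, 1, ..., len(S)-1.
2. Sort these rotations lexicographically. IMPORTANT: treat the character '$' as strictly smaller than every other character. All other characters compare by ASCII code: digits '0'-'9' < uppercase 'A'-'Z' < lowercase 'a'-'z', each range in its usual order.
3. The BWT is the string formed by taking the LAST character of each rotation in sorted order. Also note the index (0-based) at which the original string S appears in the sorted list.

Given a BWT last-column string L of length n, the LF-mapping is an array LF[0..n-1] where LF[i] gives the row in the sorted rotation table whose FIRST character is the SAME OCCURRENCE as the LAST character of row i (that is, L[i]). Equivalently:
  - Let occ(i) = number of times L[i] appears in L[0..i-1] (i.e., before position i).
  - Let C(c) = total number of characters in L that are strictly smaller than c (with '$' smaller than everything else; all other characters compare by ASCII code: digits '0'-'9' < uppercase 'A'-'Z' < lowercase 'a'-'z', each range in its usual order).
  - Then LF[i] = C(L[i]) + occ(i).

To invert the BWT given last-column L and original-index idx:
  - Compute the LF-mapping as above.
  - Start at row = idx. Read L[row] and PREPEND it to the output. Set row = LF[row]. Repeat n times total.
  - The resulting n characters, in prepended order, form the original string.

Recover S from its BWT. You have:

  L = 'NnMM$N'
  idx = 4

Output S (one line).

Answer: NnMMN$

Derivation:
LF mapping: 3 5 1 2 0 4
Walk LF starting at row 4, prepending L[row]:
  step 1: row=4, L[4]='$', prepend. Next row=LF[4]=0
  step 2: row=0, L[0]='N', prepend. Next row=LF[0]=3
  step 3: row=3, L[3]='M', prepend. Next row=LF[3]=2
  step 4: row=2, L[2]='M', prepend. Next row=LF[2]=1
  step 5: row=1, L[1]='n', prepend. Next row=LF[1]=5
  step 6: row=5, L[5]='N', prepend. Next row=LF[5]=4
Reversed output: NnMMN$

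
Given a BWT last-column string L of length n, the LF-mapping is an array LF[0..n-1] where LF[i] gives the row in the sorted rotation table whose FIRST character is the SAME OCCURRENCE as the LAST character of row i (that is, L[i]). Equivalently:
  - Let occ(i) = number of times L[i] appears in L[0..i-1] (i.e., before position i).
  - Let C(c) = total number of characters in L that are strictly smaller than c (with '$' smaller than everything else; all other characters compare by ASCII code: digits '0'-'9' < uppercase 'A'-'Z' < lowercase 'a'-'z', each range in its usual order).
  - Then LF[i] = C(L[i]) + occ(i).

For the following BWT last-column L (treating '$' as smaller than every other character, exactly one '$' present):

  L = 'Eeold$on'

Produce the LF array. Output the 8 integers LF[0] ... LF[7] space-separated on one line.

Char counts: '$':1, 'E':1, 'd':1, 'e':1, 'l':1, 'n':1, 'o':2
C (first-col start): C('$')=0, C('E')=1, C('d')=2, C('e')=3, C('l')=4, C('n')=5, C('o')=6
L[0]='E': occ=0, LF[0]=C('E')+0=1+0=1
L[1]='e': occ=0, LF[1]=C('e')+0=3+0=3
L[2]='o': occ=0, LF[2]=C('o')+0=6+0=6
L[3]='l': occ=0, LF[3]=C('l')+0=4+0=4
L[4]='d': occ=0, LF[4]=C('d')+0=2+0=2
L[5]='$': occ=0, LF[5]=C('$')+0=0+0=0
L[6]='o': occ=1, LF[6]=C('o')+1=6+1=7
L[7]='n': occ=0, LF[7]=C('n')+0=5+0=5

Answer: 1 3 6 4 2 0 7 5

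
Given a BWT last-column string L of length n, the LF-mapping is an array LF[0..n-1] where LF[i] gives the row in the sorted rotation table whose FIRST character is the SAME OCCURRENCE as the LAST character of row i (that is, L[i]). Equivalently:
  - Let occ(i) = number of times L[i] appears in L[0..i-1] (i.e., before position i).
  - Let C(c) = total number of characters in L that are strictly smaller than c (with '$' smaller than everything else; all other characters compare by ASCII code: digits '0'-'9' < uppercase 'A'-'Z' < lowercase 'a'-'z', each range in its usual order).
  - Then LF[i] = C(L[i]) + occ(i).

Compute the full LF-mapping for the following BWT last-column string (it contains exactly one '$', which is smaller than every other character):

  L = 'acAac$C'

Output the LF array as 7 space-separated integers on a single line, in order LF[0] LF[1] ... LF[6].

Char counts: '$':1, 'A':1, 'C':1, 'a':2, 'c':2
C (first-col start): C('$')=0, C('A')=1, C('C')=2, C('a')=3, C('c')=5
L[0]='a': occ=0, LF[0]=C('a')+0=3+0=3
L[1]='c': occ=0, LF[1]=C('c')+0=5+0=5
L[2]='A': occ=0, LF[2]=C('A')+0=1+0=1
L[3]='a': occ=1, LF[3]=C('a')+1=3+1=4
L[4]='c': occ=1, LF[4]=C('c')+1=5+1=6
L[5]='$': occ=0, LF[5]=C('$')+0=0+0=0
L[6]='C': occ=0, LF[6]=C('C')+0=2+0=2

Answer: 3 5 1 4 6 0 2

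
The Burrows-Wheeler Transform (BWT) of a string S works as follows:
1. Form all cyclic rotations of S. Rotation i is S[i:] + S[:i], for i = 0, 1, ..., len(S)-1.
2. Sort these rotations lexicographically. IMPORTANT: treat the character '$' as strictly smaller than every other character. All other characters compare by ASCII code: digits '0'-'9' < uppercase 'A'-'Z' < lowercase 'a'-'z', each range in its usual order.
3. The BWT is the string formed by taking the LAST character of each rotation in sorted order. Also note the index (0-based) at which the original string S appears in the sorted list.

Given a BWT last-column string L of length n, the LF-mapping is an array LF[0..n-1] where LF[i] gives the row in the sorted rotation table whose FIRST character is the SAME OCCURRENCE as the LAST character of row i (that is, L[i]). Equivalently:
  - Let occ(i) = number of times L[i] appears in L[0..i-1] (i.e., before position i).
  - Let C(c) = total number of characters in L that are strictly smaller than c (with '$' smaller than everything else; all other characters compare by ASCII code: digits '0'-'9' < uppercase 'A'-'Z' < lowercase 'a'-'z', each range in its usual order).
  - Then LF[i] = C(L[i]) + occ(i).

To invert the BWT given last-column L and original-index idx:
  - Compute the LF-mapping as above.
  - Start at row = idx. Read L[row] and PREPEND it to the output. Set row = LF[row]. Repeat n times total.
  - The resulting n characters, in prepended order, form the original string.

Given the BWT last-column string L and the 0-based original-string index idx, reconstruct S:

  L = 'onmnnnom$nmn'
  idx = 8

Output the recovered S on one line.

Answer: nnonnmmnnmo$

Derivation:
LF mapping: 10 4 1 5 6 7 11 2 0 8 3 9
Walk LF starting at row 8, prepending L[row]:
  step 1: row=8, L[8]='$', prepend. Next row=LF[8]=0
  step 2: row=0, L[0]='o', prepend. Next row=LF[0]=10
  step 3: row=10, L[10]='m', prepend. Next row=LF[10]=3
  step 4: row=3, L[3]='n', prepend. Next row=LF[3]=5
  step 5: row=5, L[5]='n', prepend. Next row=LF[5]=7
  step 6: row=7, L[7]='m', prepend. Next row=LF[7]=2
  step 7: row=2, L[2]='m', prepend. Next row=LF[2]=1
  step 8: row=1, L[1]='n', prepend. Next row=LF[1]=4
  step 9: row=4, L[4]='n', prepend. Next row=LF[4]=6
  step 10: row=6, L[6]='o', prepend. Next row=LF[6]=11
  step 11: row=11, L[11]='n', prepend. Next row=LF[11]=9
  step 12: row=9, L[9]='n', prepend. Next row=LF[9]=8
Reversed output: nnonnmmnnmo$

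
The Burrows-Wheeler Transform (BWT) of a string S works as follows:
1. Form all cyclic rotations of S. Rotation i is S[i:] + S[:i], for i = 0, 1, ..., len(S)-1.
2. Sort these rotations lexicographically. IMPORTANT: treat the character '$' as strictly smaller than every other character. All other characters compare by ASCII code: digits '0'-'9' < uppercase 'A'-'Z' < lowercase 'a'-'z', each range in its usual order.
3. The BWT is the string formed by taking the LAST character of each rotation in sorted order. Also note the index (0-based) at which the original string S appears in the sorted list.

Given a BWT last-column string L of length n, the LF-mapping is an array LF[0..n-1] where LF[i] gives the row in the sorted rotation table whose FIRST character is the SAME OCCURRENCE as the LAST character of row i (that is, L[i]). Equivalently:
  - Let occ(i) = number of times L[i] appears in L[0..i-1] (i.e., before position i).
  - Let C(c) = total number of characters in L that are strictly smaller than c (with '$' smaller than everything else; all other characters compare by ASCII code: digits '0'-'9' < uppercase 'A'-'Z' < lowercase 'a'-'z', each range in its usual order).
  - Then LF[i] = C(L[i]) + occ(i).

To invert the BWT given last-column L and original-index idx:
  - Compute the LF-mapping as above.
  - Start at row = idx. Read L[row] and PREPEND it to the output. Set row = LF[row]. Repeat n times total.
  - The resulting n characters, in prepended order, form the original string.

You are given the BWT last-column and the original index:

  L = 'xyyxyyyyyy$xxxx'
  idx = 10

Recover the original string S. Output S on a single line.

LF mapping: 1 7 8 2 9 10 11 12 13 14 0 3 4 5 6
Walk LF starting at row 10, prepending L[row]:
  step 1: row=10, L[10]='$', prepend. Next row=LF[10]=0
  step 2: row=0, L[0]='x', prepend. Next row=LF[0]=1
  step 3: row=1, L[1]='y', prepend. Next row=LF[1]=7
  step 4: row=7, L[7]='y', prepend. Next row=LF[7]=12
  step 5: row=12, L[12]='x', prepend. Next row=LF[12]=4
  step 6: row=4, L[4]='y', prepend. Next row=LF[4]=9
  step 7: row=9, L[9]='y', prepend. Next row=LF[9]=14
  step 8: row=14, L[14]='x', prepend. Next row=LF[14]=6
  step 9: row=6, L[6]='y', prepend. Next row=LF[6]=11
  step 10: row=11, L[11]='x', prepend. Next row=LF[11]=3
  step 11: row=3, L[3]='x', prepend. Next row=LF[3]=2
  step 12: row=2, L[2]='y', prepend. Next row=LF[2]=8
  step 13: row=8, L[8]='y', prepend. Next row=LF[8]=13
  step 14: row=13, L[13]='x', prepend. Next row=LF[13]=5
  step 15: row=5, L[5]='y', prepend. Next row=LF[5]=10
Reversed output: yxyyxxyxyyxyyx$

Answer: yxyyxxyxyyxyyx$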